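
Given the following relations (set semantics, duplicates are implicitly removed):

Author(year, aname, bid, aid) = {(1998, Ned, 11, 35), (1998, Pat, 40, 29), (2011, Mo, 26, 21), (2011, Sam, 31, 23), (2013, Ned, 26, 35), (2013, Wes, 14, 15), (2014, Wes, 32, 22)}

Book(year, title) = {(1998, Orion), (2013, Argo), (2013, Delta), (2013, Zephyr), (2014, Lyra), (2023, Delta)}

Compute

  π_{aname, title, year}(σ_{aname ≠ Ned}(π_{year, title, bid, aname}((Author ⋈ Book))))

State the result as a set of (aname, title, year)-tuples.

Natural join on year: {(1998, Ned, 11, 35, Orion), (1998, Pat, 40, 29, Orion), (2013, Ned, 26, 35, Argo), (2013, Ned, 26, 35, Delta), (2013, Ned, 26, 35, Zephyr), (2013, Wes, 14, 15, Argo), (2013, Wes, 14, 15, Delta), (2013, Wes, 14, 15, Zephyr), (2014, Wes, 32, 22, Lyra)}
Projecting to year, title, bid, aname: {(1998, Orion, 11, Ned), (1998, Orion, 40, Pat), (2013, Argo, 14, Wes), (2013, Argo, 26, Ned), (2013, Delta, 14, Wes), (2013, Delta, 26, Ned), (2013, Zephyr, 14, Wes), (2013, Zephyr, 26, Ned), (2014, Lyra, 32, Wes)}
Filtering on aname ≠ Ned leaves {(1998, Orion, 40, Pat), (2013, Argo, 14, Wes), (2013, Delta, 14, Wes), (2013, Zephyr, 14, Wes), (2014, Lyra, 32, Wes)}.
Projecting to aname, title, year: {(Pat, Orion, 1998), (Wes, Argo, 2013), (Wes, Delta, 2013), (Wes, Lyra, 2014), (Wes, Zephyr, 2013)}

{(Pat, Orion, 1998), (Wes, Argo, 2013), (Wes, Delta, 2013), (Wes, Lyra, 2014), (Wes, Zephyr, 2013)}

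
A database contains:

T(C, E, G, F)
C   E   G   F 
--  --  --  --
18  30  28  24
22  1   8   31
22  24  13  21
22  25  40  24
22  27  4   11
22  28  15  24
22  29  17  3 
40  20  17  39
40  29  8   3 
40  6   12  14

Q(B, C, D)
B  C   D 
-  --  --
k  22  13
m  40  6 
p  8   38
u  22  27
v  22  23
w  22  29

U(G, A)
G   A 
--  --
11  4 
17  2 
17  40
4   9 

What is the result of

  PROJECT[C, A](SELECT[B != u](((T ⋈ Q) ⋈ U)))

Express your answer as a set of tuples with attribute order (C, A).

Joining T and Q on C yields {(22, 1, 8, 31, k, 13), (22, 1, 8, 31, u, 27), (22, 1, 8, 31, v, 23), (22, 1, 8, 31, w, 29), (22, 24, 13, 21, k, 13), (22, 24, 13, 21, u, 27), (22, 24, 13, 21, v, 23), (22, 24, 13, 21, w, 29), (22, 25, 40, 24, k, 13), (22, 25, 40, 24, u, 27), (22, 25, 40, 24, v, 23), (22, 25, 40, 24, w, 29), (22, 27, 4, 11, k, 13), (22, 27, 4, 11, u, 27), (22, 27, 4, 11, v, 23), (22, 27, 4, 11, w, 29), (22, 28, 15, 24, k, 13), (22, 28, 15, 24, u, 27), (22, 28, 15, 24, v, 23), (22, 28, 15, 24, w, 29), (22, 29, 17, 3, k, 13), (22, 29, 17, 3, u, 27), (22, 29, 17, 3, v, 23), (22, 29, 17, 3, w, 29), (40, 20, 17, 39, m, 6), (40, 29, 8, 3, m, 6), (40, 6, 12, 14, m, 6)}.
Joining (T ⋈ Q) and U on G yields {(22, 27, 4, 11, k, 13, 9), (22, 27, 4, 11, u, 27, 9), (22, 27, 4, 11, v, 23, 9), (22, 27, 4, 11, w, 29, 9), (22, 29, 17, 3, k, 13, 2), (22, 29, 17, 3, k, 13, 40), (22, 29, 17, 3, u, 27, 2), (22, 29, 17, 3, u, 27, 40), (22, 29, 17, 3, v, 23, 2), (22, 29, 17, 3, v, 23, 40), (22, 29, 17, 3, w, 29, 2), (22, 29, 17, 3, w, 29, 40), (40, 20, 17, 39, m, 6, 2), (40, 20, 17, 39, m, 6, 40)}.
σ[B != u]: keep tuples satisfying B != u → {(22, 27, 4, 11, k, 13, 9), (22, 27, 4, 11, v, 23, 9), (22, 27, 4, 11, w, 29, 9), (22, 29, 17, 3, k, 13, 2), (22, 29, 17, 3, k, 13, 40), (22, 29, 17, 3, v, 23, 2), (22, 29, 17, 3, v, 23, 40), (22, 29, 17, 3, w, 29, 2), (22, 29, 17, 3, w, 29, 40), (40, 20, 17, 39, m, 6, 2), (40, 20, 17, 39, m, 6, 40)}
π[C, A]: project onto (C, A) (6 duplicate(s) eliminated) → {(22, 2), (22, 40), (22, 9), (40, 2), (40, 40)}

{(22, 2), (22, 40), (22, 9), (40, 2), (40, 40)}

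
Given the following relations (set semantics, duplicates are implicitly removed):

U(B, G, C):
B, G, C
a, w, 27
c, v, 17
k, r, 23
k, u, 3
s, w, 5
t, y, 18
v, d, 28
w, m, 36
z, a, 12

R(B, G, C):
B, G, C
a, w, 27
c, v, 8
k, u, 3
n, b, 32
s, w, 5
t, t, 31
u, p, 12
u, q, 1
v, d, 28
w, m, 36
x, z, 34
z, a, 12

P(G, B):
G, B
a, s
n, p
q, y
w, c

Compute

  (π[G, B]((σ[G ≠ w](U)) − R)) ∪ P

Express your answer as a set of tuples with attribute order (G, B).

Filtering on G ≠ w leaves {(c, v, 17), (k, r, 23), (k, u, 3), (t, y, 18), (v, d, 28), (w, m, 36), (z, a, 12)}.
Difference: {(c, v, 17), (k, r, 23), (k, u, 3), (t, y, 18), (v, d, 28), (w, m, 36), (z, a, 12)} with {(a, w, 27), (c, v, 8), (k, u, 3), (n, b, 32), (s, w, 5), (t, t, 31), (u, p, 12), (u, q, 1), (v, d, 28), (w, m, 36), (x, z, 34), (z, a, 12)} → {(c, v, 17), (k, r, 23), (t, y, 18)}
π_{G, B} gives {(r, k), (v, c), (y, t)}.
Union: {(r, k), (v, c), (y, t)} with {(a, s), (n, p), (q, y), (w, c)} → {(a, s), (n, p), (q, y), (r, k), (v, c), (w, c), (y, t)}

{(a, s), (n, p), (q, y), (r, k), (v, c), (w, c), (y, t)}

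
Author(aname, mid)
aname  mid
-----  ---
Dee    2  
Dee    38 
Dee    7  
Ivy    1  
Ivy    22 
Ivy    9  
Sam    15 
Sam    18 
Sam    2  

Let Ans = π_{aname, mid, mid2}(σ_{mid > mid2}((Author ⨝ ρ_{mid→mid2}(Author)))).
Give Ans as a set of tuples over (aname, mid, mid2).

{(Dee, 38, 2), (Dee, 38, 7), (Dee, 7, 2), (Ivy, 22, 1), (Ivy, 22, 9), (Ivy, 9, 1), (Sam, 15, 2), (Sam, 18, 15), (Sam, 18, 2)}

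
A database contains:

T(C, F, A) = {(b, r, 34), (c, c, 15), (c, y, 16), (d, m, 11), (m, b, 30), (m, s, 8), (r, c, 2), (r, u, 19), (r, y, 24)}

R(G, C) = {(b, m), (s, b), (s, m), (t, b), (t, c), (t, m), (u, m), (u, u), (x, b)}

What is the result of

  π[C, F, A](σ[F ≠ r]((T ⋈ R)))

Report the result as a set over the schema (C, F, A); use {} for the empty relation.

Joining T and R on C yields {(b, r, 34, s), (b, r, 34, t), (b, r, 34, x), (c, c, 15, t), (c, y, 16, t), (m, b, 30, b), (m, b, 30, s), (m, b, 30, t), (m, b, 30, u), (m, s, 8, b), (m, s, 8, s), (m, s, 8, t), (m, s, 8, u)}.
Selection F ≠ r: {(c, c, 15, t), (c, y, 16, t), (m, b, 30, b), (m, b, 30, s), (m, b, 30, t), (m, b, 30, u), (m, s, 8, b), (m, s, 8, s), (m, s, 8, t), (m, s, 8, u)}
Projecting to C, F, A (6 duplicate(s) eliminated): {(c, c, 15), (c, y, 16), (m, b, 30), (m, s, 8)}

{(c, c, 15), (c, y, 16), (m, b, 30), (m, s, 8)}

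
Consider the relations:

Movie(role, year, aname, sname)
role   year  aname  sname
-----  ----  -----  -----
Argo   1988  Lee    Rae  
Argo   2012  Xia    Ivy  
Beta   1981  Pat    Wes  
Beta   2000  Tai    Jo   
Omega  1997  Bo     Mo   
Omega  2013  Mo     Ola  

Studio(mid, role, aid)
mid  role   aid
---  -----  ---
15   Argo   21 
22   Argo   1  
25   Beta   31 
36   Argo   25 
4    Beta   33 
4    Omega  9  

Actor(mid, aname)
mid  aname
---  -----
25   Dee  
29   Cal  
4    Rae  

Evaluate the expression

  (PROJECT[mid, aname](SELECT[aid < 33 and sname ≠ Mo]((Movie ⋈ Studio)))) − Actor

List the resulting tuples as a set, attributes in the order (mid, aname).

Joining Movie and Studio on role yields {(Argo, 1988, Lee, Rae, 15, 21), (Argo, 1988, Lee, Rae, 22, 1), (Argo, 1988, Lee, Rae, 36, 25), (Argo, 2012, Xia, Ivy, 15, 21), (Argo, 2012, Xia, Ivy, 22, 1), (Argo, 2012, Xia, Ivy, 36, 25), (Beta, 1981, Pat, Wes, 25, 31), (Beta, 1981, Pat, Wes, 4, 33), (Beta, 2000, Tai, Jo, 25, 31), (Beta, 2000, Tai, Jo, 4, 33), (Omega, 1997, Bo, Mo, 4, 9), (Omega, 2013, Mo, Ola, 4, 9)}.
σ[aid < 33 and sname ≠ Mo]: keep tuples satisfying aid < 33 and sname ≠ Mo → {(Argo, 1988, Lee, Rae, 15, 21), (Argo, 1988, Lee, Rae, 22, 1), (Argo, 1988, Lee, Rae, 36, 25), (Argo, 2012, Xia, Ivy, 15, 21), (Argo, 2012, Xia, Ivy, 22, 1), (Argo, 2012, Xia, Ivy, 36, 25), (Beta, 1981, Pat, Wes, 25, 31), (Beta, 2000, Tai, Jo, 25, 31), (Omega, 2013, Mo, Ola, 4, 9)}
π[mid, aname]: project onto (mid, aname) → {(15, Lee), (15, Xia), (22, Lee), (22, Xia), (25, Pat), (25, Tai), (36, Lee), (36, Xia), (4, Mo)}
Taking the difference: {(15, Lee), (15, Xia), (22, Lee), (22, Xia), (25, Pat), (25, Tai), (36, Lee), (36, Xia), (4, Mo)}

{(15, Lee), (15, Xia), (22, Lee), (22, Xia), (25, Pat), (25, Tai), (36, Lee), (36, Xia), (4, Mo)}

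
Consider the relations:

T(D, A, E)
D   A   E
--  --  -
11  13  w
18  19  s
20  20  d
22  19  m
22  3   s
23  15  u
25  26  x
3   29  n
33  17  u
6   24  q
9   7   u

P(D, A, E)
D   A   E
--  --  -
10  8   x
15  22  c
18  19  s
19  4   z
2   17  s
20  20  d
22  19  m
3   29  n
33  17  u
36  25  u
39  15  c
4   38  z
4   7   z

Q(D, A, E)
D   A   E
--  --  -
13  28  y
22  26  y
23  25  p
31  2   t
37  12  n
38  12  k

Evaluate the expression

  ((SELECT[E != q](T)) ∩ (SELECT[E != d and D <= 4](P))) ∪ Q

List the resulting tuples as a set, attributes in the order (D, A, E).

Filtering on E != q leaves {(11, 13, w), (18, 19, s), (20, 20, d), (22, 19, m), (22, 3, s), (23, 15, u), (25, 26, x), (3, 29, n), (33, 17, u), (9, 7, u)}.
Filtering on E != d and D <= 4 leaves {(2, 17, s), (3, 29, n), (4, 38, z), (4, 7, z)}.
Taking the intersection: {(3, 29, n)}
Taking the union: {(13, 28, y), (22, 26, y), (23, 25, p), (3, 29, n), (31, 2, t), (37, 12, n), (38, 12, k)}

{(13, 28, y), (22, 26, y), (23, 25, p), (3, 29, n), (31, 2, t), (37, 12, n), (38, 12, k)}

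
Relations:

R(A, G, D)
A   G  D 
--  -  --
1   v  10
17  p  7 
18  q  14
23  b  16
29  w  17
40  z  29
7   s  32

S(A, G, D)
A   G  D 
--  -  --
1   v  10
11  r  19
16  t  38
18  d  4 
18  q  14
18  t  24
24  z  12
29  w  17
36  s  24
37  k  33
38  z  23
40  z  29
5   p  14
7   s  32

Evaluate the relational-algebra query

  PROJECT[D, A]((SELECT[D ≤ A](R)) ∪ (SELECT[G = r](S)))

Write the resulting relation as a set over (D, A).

{(14, 18), (16, 23), (17, 29), (19, 11), (29, 40), (7, 17)}

Filtering on D ≤ A leaves {(17, p, 7), (18, q, 14), (23, b, 16), (29, w, 17), (40, z, 29)}.
Filtering on G = r leaves {(11, r, 19)}.
Union: {(17, p, 7), (18, q, 14), (23, b, 16), (29, w, 17), (40, z, 29)} with {(11, r, 19)} → {(11, r, 19), (17, p, 7), (18, q, 14), (23, b, 16), (29, w, 17), (40, z, 29)}
Projecting to D, A: {(14, 18), (16, 23), (17, 29), (19, 11), (29, 40), (7, 17)}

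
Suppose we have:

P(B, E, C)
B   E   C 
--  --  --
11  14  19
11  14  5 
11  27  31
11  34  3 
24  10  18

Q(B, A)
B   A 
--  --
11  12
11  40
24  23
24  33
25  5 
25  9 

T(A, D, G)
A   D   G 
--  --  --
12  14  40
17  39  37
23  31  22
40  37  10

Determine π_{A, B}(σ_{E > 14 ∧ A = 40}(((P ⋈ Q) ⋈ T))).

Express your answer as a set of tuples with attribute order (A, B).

P ⋈ Q (natural join on B): {(11, 14, 19, 12), (11, 14, 19, 40), (11, 14, 5, 12), (11, 14, 5, 40), (11, 27, 31, 12), (11, 27, 31, 40), (11, 34, 3, 12), (11, 34, 3, 40), (24, 10, 18, 23), (24, 10, 18, 33)}
(P ⋈ Q) ⋈ T (natural join on A): {(11, 14, 19, 12, 14, 40), (11, 14, 19, 40, 37, 10), (11, 14, 5, 12, 14, 40), (11, 14, 5, 40, 37, 10), (11, 27, 31, 12, 14, 40), (11, 27, 31, 40, 37, 10), (11, 34, 3, 12, 14, 40), (11, 34, 3, 40, 37, 10), (24, 10, 18, 23, 31, 22)}
Filtering on E > 14 ∧ A = 40 leaves {(11, 27, 31, 40, 37, 10), (11, 34, 3, 40, 37, 10)}.
Keep only column(s) A, B (1 duplicate(s) eliminated): {(40, 11)}

{(40, 11)}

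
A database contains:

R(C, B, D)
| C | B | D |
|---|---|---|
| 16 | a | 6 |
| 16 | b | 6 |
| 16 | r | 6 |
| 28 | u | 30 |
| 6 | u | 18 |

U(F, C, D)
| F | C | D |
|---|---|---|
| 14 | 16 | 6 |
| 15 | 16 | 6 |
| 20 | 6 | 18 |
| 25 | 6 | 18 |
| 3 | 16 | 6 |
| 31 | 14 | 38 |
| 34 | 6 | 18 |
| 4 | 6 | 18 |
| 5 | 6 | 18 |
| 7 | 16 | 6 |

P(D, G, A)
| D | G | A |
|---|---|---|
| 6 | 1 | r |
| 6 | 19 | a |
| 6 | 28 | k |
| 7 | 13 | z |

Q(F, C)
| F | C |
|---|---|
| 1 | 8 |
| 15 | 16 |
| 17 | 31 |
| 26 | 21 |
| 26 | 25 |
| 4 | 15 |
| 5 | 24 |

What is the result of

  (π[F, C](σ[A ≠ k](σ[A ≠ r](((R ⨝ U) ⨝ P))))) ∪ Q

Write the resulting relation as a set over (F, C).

Joining R and U on C, D yields {(16, a, 6, 14), (16, a, 6, 15), (16, a, 6, 3), (16, a, 6, 7), (16, b, 6, 14), (16, b, 6, 15), (16, b, 6, 3), (16, b, 6, 7), (16, r, 6, 14), (16, r, 6, 15), (16, r, 6, 3), (16, r, 6, 7), (6, u, 18, 20), (6, u, 18, 25), (6, u, 18, 34), (6, u, 18, 4), (6, u, 18, 5)}.
Joining (R ⨝ U) and P on D yields {(16, a, 6, 14, 1, r), (16, a, 6, 14, 19, a), (16, a, 6, 14, 28, k), (16, a, 6, 15, 1, r), (16, a, 6, 15, 19, a), (16, a, 6, 15, 28, k), (16, a, 6, 3, 1, r), (16, a, 6, 3, 19, a), (16, a, 6, 3, 28, k), (16, a, 6, 7, 1, r), (16, a, 6, 7, 19, a), (16, a, 6, 7, 28, k), (16, b, 6, 14, 1, r), (16, b, 6, 14, 19, a), (16, b, 6, 14, 28, k), (16, b, 6, 15, 1, r), (16, b, 6, 15, 19, a), (16, b, 6, 15, 28, k), (16, b, 6, 3, 1, r), (16, b, 6, 3, 19, a), (16, b, 6, 3, 28, k), (16, b, 6, 7, 1, r), (16, b, 6, 7, 19, a), (16, b, 6, 7, 28, k), (16, r, 6, 14, 1, r), (16, r, 6, 14, 19, a), (16, r, 6, 14, 28, k), (16, r, 6, 15, 1, r), (16, r, 6, 15, 19, a), (16, r, 6, 15, 28, k), (16, r, 6, 3, 1, r), (16, r, 6, 3, 19, a), (16, r, 6, 3, 28, k), (16, r, 6, 7, 1, r), (16, r, 6, 7, 19, a), (16, r, 6, 7, 28, k)}.
Filtering on A ≠ r leaves {(16, a, 6, 14, 19, a), (16, a, 6, 14, 28, k), (16, a, 6, 15, 19, a), (16, a, 6, 15, 28, k), (16, a, 6, 3, 19, a), (16, a, 6, 3, 28, k), (16, a, 6, 7, 19, a), (16, a, 6, 7, 28, k), (16, b, 6, 14, 19, a), (16, b, 6, 14, 28, k), (16, b, 6, 15, 19, a), (16, b, 6, 15, 28, k), (16, b, 6, 3, 19, a), (16, b, 6, 3, 28, k), (16, b, 6, 7, 19, a), (16, b, 6, 7, 28, k), (16, r, 6, 14, 19, a), (16, r, 6, 14, 28, k), (16, r, 6, 15, 19, a), (16, r, 6, 15, 28, k), (16, r, 6, 3, 19, a), (16, r, 6, 3, 28, k), (16, r, 6, 7, 19, a), (16, r, 6, 7, 28, k)}.
Filtering on A ≠ k leaves {(16, a, 6, 14, 19, a), (16, a, 6, 15, 19, a), (16, a, 6, 3, 19, a), (16, a, 6, 7, 19, a), (16, b, 6, 14, 19, a), (16, b, 6, 15, 19, a), (16, b, 6, 3, 19, a), (16, b, 6, 7, 19, a), (16, r, 6, 14, 19, a), (16, r, 6, 15, 19, a), (16, r, 6, 3, 19, a), (16, r, 6, 7, 19, a)}.
π[F, C]: project onto (F, C) (8 duplicate(s) eliminated) → {(14, 16), (15, 16), (3, 16), (7, 16)}
Set union of the two operands is {(1, 8), (14, 16), (15, 16), (17, 31), (26, 21), (26, 25), (3, 16), (4, 15), (5, 24), (7, 16)}.

{(1, 8), (14, 16), (15, 16), (17, 31), (26, 21), (26, 25), (3, 16), (4, 15), (5, 24), (7, 16)}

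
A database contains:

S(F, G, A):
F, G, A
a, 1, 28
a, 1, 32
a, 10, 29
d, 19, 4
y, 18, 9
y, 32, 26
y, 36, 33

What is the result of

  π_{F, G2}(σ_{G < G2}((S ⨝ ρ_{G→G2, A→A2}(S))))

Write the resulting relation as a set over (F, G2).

{(a, 10), (y, 32), (y, 36)}

ρ[G→G2, A→A2]: schema becomes (F, G2, A2); tuples unchanged.
S ⋈ ρ_{G→G2, A→A2}(S) (natural join on F): {(a, 1, 28, 1, 28), (a, 1, 28, 1, 32), (a, 1, 28, 10, 29), (a, 1, 32, 1, 28), (a, 1, 32, 1, 32), (a, 1, 32, 10, 29), (a, 10, 29, 1, 28), (a, 10, 29, 1, 32), (a, 10, 29, 10, 29), (d, 19, 4, 19, 4), (y, 18, 9, 18, 9), (y, 18, 9, 32, 26), (y, 18, 9, 36, 33), (y, 32, 26, 18, 9), (y, 32, 26, 32, 26), (y, 32, 26, 36, 33), (y, 36, 33, 18, 9), (y, 36, 33, 32, 26), (y, 36, 33, 36, 33)}
Filtering on G < G2 leaves {(a, 1, 28, 10, 29), (a, 1, 32, 10, 29), (y, 18, 9, 32, 26), (y, 18, 9, 36, 33), (y, 32, 26, 36, 33)}.
Projecting to F, G2 (2 duplicate(s) eliminated): {(a, 10), (y, 32), (y, 36)}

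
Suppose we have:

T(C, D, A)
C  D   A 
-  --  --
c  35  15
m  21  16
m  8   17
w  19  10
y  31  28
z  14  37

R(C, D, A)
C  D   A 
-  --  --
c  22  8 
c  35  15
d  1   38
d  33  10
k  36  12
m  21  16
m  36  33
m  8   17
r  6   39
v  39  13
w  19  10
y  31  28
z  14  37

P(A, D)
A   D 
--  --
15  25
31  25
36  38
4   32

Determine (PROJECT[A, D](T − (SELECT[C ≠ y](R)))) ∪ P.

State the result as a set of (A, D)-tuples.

{(15, 25), (28, 31), (31, 25), (36, 38), (4, 32)}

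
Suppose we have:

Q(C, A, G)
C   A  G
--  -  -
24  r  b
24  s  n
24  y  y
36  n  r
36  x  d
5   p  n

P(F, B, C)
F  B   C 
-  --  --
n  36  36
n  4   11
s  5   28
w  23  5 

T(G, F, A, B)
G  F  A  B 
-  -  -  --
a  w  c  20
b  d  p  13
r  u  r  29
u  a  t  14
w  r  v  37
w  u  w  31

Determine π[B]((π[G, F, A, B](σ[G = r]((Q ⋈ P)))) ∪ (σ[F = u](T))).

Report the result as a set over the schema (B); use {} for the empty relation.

{29, 31, 36}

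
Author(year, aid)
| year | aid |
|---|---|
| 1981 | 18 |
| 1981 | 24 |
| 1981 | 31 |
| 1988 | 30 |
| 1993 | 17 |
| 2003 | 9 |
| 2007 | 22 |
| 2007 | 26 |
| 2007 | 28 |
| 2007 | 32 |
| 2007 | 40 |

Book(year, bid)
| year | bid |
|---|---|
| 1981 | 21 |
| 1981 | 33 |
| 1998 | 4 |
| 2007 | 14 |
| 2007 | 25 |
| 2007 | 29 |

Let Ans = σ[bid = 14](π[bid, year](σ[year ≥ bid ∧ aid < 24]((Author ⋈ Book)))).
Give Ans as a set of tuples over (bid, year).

{(14, 2007)}

Natural join on year: {(1981, 18, 21), (1981, 18, 33), (1981, 24, 21), (1981, 24, 33), (1981, 31, 21), (1981, 31, 33), (2007, 22, 14), (2007, 22, 25), (2007, 22, 29), (2007, 26, 14), (2007, 26, 25), (2007, 26, 29), (2007, 28, 14), (2007, 28, 25), (2007, 28, 29), (2007, 32, 14), (2007, 32, 25), (2007, 32, 29), (2007, 40, 14), (2007, 40, 25), (2007, 40, 29)}
Filtering on year ≥ bid ∧ aid < 24 leaves {(1981, 18, 21), (1981, 18, 33), (2007, 22, 14), (2007, 22, 25), (2007, 22, 29)}.
π_{bid, year} gives {(14, 2007), (21, 1981), (25, 2007), (29, 2007), (33, 1981)}.
Filtering on bid = 14 leaves {(14, 2007)}.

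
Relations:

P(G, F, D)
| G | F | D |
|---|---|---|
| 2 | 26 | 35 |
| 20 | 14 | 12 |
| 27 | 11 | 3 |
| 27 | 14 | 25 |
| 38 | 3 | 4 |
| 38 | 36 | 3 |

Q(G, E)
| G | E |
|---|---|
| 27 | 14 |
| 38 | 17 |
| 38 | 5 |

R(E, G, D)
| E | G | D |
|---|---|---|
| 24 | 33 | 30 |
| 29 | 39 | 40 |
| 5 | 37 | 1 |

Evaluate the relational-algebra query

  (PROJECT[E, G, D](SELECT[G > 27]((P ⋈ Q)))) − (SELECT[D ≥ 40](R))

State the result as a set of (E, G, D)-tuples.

{(17, 38, 3), (17, 38, 4), (5, 38, 3), (5, 38, 4)}

Joining P and Q on G yields {(27, 11, 3, 14), (27, 14, 25, 14), (38, 3, 4, 17), (38, 3, 4, 5), (38, 36, 3, 17), (38, 36, 3, 5)}.
Filtering on G > 27 leaves {(38, 3, 4, 17), (38, 3, 4, 5), (38, 36, 3, 17), (38, 36, 3, 5)}.
π[E, G, D]: project onto (E, G, D) → {(17, 38, 3), (17, 38, 4), (5, 38, 3), (5, 38, 4)}
Filtering on D ≥ 40 leaves {(29, 39, 40)}.
Set difference of the two operands is {(17, 38, 3), (17, 38, 4), (5, 38, 3), (5, 38, 4)}.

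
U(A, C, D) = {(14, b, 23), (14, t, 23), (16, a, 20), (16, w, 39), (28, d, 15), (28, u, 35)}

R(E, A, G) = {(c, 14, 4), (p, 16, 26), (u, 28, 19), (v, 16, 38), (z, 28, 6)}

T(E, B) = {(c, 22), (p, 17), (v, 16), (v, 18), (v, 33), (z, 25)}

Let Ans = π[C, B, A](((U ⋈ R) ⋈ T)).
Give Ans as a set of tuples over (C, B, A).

{(a, 16, 16), (a, 17, 16), (a, 18, 16), (a, 33, 16), (b, 22, 14), (d, 25, 28), (t, 22, 14), (u, 25, 28), (w, 16, 16), (w, 17, 16), (w, 18, 16), (w, 33, 16)}

Natural join on A: {(14, b, 23, c, 4), (14, t, 23, c, 4), (16, a, 20, p, 26), (16, a, 20, v, 38), (16, w, 39, p, 26), (16, w, 39, v, 38), (28, d, 15, u, 19), (28, d, 15, z, 6), (28, u, 35, u, 19), (28, u, 35, z, 6)}
Natural join on E: {(14, b, 23, c, 4, 22), (14, t, 23, c, 4, 22), (16, a, 20, p, 26, 17), (16, a, 20, v, 38, 16), (16, a, 20, v, 38, 18), (16, a, 20, v, 38, 33), (16, w, 39, p, 26, 17), (16, w, 39, v, 38, 16), (16, w, 39, v, 38, 18), (16, w, 39, v, 38, 33), (28, d, 15, z, 6, 25), (28, u, 35, z, 6, 25)}
π_{C, B, A} gives {(a, 16, 16), (a, 17, 16), (a, 18, 16), (a, 33, 16), (b, 22, 14), (d, 25, 28), (t, 22, 14), (u, 25, 28), (w, 16, 16), (w, 17, 16), (w, 18, 16), (w, 33, 16)}.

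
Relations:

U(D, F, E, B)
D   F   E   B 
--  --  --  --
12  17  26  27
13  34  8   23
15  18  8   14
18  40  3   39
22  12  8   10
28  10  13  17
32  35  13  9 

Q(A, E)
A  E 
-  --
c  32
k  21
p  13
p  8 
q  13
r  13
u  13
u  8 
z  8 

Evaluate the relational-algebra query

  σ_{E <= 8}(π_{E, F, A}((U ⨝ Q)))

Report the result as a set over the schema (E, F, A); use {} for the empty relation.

{(8, 12, p), (8, 12, u), (8, 12, z), (8, 18, p), (8, 18, u), (8, 18, z), (8, 34, p), (8, 34, u), (8, 34, z)}

Joining U and Q on E yields {(13, 34, 8, 23, p), (13, 34, 8, 23, u), (13, 34, 8, 23, z), (15, 18, 8, 14, p), (15, 18, 8, 14, u), (15, 18, 8, 14, z), (22, 12, 8, 10, p), (22, 12, 8, 10, u), (22, 12, 8, 10, z), (28, 10, 13, 17, p), (28, 10, 13, 17, q), (28, 10, 13, 17, r), (28, 10, 13, 17, u), (32, 35, 13, 9, p), (32, 35, 13, 9, q), (32, 35, 13, 9, r), (32, 35, 13, 9, u)}.
π[E, F, A]: project onto (E, F, A) → {(13, 10, p), (13, 10, q), (13, 10, r), (13, 10, u), (13, 35, p), (13, 35, q), (13, 35, r), (13, 35, u), (8, 12, p), (8, 12, u), (8, 12, z), (8, 18, p), (8, 18, u), (8, 18, z), (8, 34, p), (8, 34, u), (8, 34, z)}
Apply σ_{E <= 8}; surviving tuples: {(8, 12, p), (8, 12, u), (8, 12, z), (8, 18, p), (8, 18, u), (8, 18, z), (8, 34, p), (8, 34, u), (8, 34, z)}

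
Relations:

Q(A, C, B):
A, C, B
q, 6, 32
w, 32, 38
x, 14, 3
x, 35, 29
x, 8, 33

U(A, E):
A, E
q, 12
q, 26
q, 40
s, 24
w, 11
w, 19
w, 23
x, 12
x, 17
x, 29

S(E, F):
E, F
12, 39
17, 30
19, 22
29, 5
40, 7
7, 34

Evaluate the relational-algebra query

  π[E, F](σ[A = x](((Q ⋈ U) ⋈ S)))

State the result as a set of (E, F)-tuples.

{(12, 39), (17, 30), (29, 5)}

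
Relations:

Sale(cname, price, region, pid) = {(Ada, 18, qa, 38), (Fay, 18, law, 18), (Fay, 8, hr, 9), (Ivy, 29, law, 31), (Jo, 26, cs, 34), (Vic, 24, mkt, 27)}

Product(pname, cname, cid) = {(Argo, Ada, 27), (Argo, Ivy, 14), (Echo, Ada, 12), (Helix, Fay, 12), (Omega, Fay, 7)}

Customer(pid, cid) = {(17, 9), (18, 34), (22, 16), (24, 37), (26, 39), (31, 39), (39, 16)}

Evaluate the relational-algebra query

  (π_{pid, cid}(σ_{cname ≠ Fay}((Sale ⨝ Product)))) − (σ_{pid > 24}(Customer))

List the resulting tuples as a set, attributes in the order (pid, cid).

{(31, 14), (38, 12), (38, 27)}

Natural join on cname: {(Ada, 18, qa, 38, Argo, 27), (Ada, 18, qa, 38, Echo, 12), (Fay, 18, law, 18, Helix, 12), (Fay, 18, law, 18, Omega, 7), (Fay, 8, hr, 9, Helix, 12), (Fay, 8, hr, 9, Omega, 7), (Ivy, 29, law, 31, Argo, 14)}
σ[cname ≠ Fay]: keep tuples satisfying cname ≠ Fay → {(Ada, 18, qa, 38, Argo, 27), (Ada, 18, qa, 38, Echo, 12), (Ivy, 29, law, 31, Argo, 14)}
π_{pid, cid} gives {(31, 14), (38, 12), (38, 27)}.
σ[pid > 24]: keep tuples satisfying pid > 24 → {(26, 39), (31, 39), (39, 16)}
Set difference of the two operands is {(31, 14), (38, 12), (38, 27)}.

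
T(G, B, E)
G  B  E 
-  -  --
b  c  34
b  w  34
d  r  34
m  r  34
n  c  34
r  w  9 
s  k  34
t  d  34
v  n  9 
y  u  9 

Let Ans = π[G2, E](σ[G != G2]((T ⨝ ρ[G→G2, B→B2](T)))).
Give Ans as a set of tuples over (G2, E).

{(b, 34), (d, 34), (m, 34), (n, 34), (r, 9), (s, 34), (t, 34), (v, 9), (y, 9)}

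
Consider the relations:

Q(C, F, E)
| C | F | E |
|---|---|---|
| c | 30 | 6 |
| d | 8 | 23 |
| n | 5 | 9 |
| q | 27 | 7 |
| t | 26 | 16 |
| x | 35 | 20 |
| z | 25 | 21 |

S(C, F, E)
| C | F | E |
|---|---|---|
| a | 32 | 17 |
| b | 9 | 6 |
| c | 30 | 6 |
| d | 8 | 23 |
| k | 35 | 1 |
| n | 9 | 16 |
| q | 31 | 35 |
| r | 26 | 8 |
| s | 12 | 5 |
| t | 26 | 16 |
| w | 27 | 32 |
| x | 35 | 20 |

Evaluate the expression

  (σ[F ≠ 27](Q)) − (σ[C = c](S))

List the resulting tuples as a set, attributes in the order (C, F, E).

{(d, 8, 23), (n, 5, 9), (t, 26, 16), (x, 35, 20), (z, 25, 21)}

Filtering on F ≠ 27 leaves {(c, 30, 6), (d, 8, 23), (n, 5, 9), (t, 26, 16), (x, 35, 20), (z, 25, 21)}.
Filtering on C = c leaves {(c, 30, 6)}.
Set difference of the two operands is {(d, 8, 23), (n, 5, 9), (t, 26, 16), (x, 35, 20), (z, 25, 21)}.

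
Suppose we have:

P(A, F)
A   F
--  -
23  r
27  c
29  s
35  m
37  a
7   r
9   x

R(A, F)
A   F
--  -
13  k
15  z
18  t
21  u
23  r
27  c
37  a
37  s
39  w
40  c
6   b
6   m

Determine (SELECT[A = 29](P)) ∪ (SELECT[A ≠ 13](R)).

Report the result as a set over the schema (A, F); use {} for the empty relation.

{(15, z), (18, t), (21, u), (23, r), (27, c), (29, s), (37, a), (37, s), (39, w), (40, c), (6, b), (6, m)}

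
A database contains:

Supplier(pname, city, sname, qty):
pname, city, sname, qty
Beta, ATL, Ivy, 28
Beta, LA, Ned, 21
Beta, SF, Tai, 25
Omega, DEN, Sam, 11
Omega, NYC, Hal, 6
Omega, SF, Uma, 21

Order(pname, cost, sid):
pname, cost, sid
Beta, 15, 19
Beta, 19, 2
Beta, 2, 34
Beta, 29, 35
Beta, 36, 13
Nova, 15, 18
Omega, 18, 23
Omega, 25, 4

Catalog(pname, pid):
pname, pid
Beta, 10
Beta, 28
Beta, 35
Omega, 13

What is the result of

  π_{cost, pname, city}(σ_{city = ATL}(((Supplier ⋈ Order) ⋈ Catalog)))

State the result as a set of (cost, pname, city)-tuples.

Joining Supplier and Order on pname yields {(Beta, ATL, Ivy, 28, 15, 19), (Beta, ATL, Ivy, 28, 19, 2), (Beta, ATL, Ivy, 28, 2, 34), (Beta, ATL, Ivy, 28, 29, 35), (Beta, ATL, Ivy, 28, 36, 13), (Beta, LA, Ned, 21, 15, 19), (Beta, LA, Ned, 21, 19, 2), (Beta, LA, Ned, 21, 2, 34), (Beta, LA, Ned, 21, 29, 35), (Beta, LA, Ned, 21, 36, 13), (Beta, SF, Tai, 25, 15, 19), (Beta, SF, Tai, 25, 19, 2), (Beta, SF, Tai, 25, 2, 34), (Beta, SF, Tai, 25, 29, 35), (Beta, SF, Tai, 25, 36, 13), (Omega, DEN, Sam, 11, 18, 23), (Omega, DEN, Sam, 11, 25, 4), (Omega, NYC, Hal, 6, 18, 23), (Omega, NYC, Hal, 6, 25, 4), (Omega, SF, Uma, 21, 18, 23), (Omega, SF, Uma, 21, 25, 4)}.
Joining (Supplier ⋈ Order) and Catalog on pname yields {(Beta, ATL, Ivy, 28, 15, 19, 10), (Beta, ATL, Ivy, 28, 15, 19, 28), (Beta, ATL, Ivy, 28, 15, 19, 35), (Beta, ATL, Ivy, 28, 19, 2, 10), (Beta, ATL, Ivy, 28, 19, 2, 28), (Beta, ATL, Ivy, 28, 19, 2, 35), (Beta, ATL, Ivy, 28, 2, 34, 10), (Beta, ATL, Ivy, 28, 2, 34, 28), (Beta, ATL, Ivy, 28, 2, 34, 35), (Beta, ATL, Ivy, 28, 29, 35, 10), (Beta, ATL, Ivy, 28, 29, 35, 28), (Beta, ATL, Ivy, 28, 29, 35, 35), (Beta, ATL, Ivy, 28, 36, 13, 10), (Beta, ATL, Ivy, 28, 36, 13, 28), (Beta, ATL, Ivy, 28, 36, 13, 35), (Beta, LA, Ned, 21, 15, 19, 10), (Beta, LA, Ned, 21, 15, 19, 28), (Beta, LA, Ned, 21, 15, 19, 35), (Beta, LA, Ned, 21, 19, 2, 10), (Beta, LA, Ned, 21, 19, 2, 28), (Beta, LA, Ned, 21, 19, 2, 35), (Beta, LA, Ned, 21, 2, 34, 10), (Beta, LA, Ned, 21, 2, 34, 28), (Beta, LA, Ned, 21, 2, 34, 35), (Beta, LA, Ned, 21, 29, 35, 10), (Beta, LA, Ned, 21, 29, 35, 28), (Beta, LA, Ned, 21, 29, 35, 35), (Beta, LA, Ned, 21, 36, 13, 10), (Beta, LA, Ned, 21, 36, 13, 28), (Beta, LA, Ned, 21, 36, 13, 35), (Beta, SF, Tai, 25, 15, 19, 10), (Beta, SF, Tai, 25, 15, 19, 28), (Beta, SF, Tai, 25, 15, 19, 35), (Beta, SF, Tai, 25, 19, 2, 10), (Beta, SF, Tai, 25, 19, 2, 28), (Beta, SF, Tai, 25, 19, 2, 35), (Beta, SF, Tai, 25, 2, 34, 10), (Beta, SF, Tai, 25, 2, 34, 28), (Beta, SF, Tai, 25, 2, 34, 35), (Beta, SF, Tai, 25, 29, 35, 10), (Beta, SF, Tai, 25, 29, 35, 28), (Beta, SF, Tai, 25, 29, 35, 35), (Beta, SF, Tai, 25, 36, 13, 10), (Beta, SF, Tai, 25, 36, 13, 28), (Beta, SF, Tai, 25, 36, 13, 35), (Omega, DEN, Sam, 11, 18, 23, 13), (Omega, DEN, Sam, 11, 25, 4, 13), (Omega, NYC, Hal, 6, 18, 23, 13), (Omega, NYC, Hal, 6, 25, 4, 13), (Omega, SF, Uma, 21, 18, 23, 13), (Omega, SF, Uma, 21, 25, 4, 13)}.
Selection city = ATL: {(Beta, ATL, Ivy, 28, 15, 19, 10), (Beta, ATL, Ivy, 28, 15, 19, 28), (Beta, ATL, Ivy, 28, 15, 19, 35), (Beta, ATL, Ivy, 28, 19, 2, 10), (Beta, ATL, Ivy, 28, 19, 2, 28), (Beta, ATL, Ivy, 28, 19, 2, 35), (Beta, ATL, Ivy, 28, 2, 34, 10), (Beta, ATL, Ivy, 28, 2, 34, 28), (Beta, ATL, Ivy, 28, 2, 34, 35), (Beta, ATL, Ivy, 28, 29, 35, 10), (Beta, ATL, Ivy, 28, 29, 35, 28), (Beta, ATL, Ivy, 28, 29, 35, 35), (Beta, ATL, Ivy, 28, 36, 13, 10), (Beta, ATL, Ivy, 28, 36, 13, 28), (Beta, ATL, Ivy, 28, 36, 13, 35)}
π[cost, pname, city]: project onto (cost, pname, city) (10 duplicate(s) eliminated) → {(15, Beta, ATL), (19, Beta, ATL), (2, Beta, ATL), (29, Beta, ATL), (36, Beta, ATL)}

{(15, Beta, ATL), (19, Beta, ATL), (2, Beta, ATL), (29, Beta, ATL), (36, Beta, ATL)}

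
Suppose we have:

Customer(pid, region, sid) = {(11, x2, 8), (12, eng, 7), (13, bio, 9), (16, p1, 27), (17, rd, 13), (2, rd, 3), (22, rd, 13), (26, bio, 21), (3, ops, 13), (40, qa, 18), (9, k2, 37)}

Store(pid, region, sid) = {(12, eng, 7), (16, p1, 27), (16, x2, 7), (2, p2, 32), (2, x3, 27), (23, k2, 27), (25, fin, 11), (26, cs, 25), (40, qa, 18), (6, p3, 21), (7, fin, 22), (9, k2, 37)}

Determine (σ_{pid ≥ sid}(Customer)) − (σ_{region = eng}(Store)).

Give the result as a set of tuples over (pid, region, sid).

σ[pid ≥ sid]: keep tuples satisfying pid ≥ sid → {(11, x2, 8), (12, eng, 7), (13, bio, 9), (17, rd, 13), (22, rd, 13), (26, bio, 21), (40, qa, 18)}
σ[region = eng]: keep tuples satisfying region = eng → {(12, eng, 7)}
Difference: {(11, x2, 8), (12, eng, 7), (13, bio, 9), (17, rd, 13), (22, rd, 13), (26, bio, 21), (40, qa, 18)} with {(12, eng, 7)} → {(11, x2, 8), (13, bio, 9), (17, rd, 13), (22, rd, 13), (26, bio, 21), (40, qa, 18)}

{(11, x2, 8), (13, bio, 9), (17, rd, 13), (22, rd, 13), (26, bio, 21), (40, qa, 18)}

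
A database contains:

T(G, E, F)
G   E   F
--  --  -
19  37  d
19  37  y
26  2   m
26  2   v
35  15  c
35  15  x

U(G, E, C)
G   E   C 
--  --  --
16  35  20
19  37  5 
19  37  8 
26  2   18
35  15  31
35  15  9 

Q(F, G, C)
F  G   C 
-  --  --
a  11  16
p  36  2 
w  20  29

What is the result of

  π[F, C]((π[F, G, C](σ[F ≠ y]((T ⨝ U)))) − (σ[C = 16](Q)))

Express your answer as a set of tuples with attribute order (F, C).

{(c, 31), (c, 9), (d, 5), (d, 8), (m, 18), (v, 18), (x, 31), (x, 9)}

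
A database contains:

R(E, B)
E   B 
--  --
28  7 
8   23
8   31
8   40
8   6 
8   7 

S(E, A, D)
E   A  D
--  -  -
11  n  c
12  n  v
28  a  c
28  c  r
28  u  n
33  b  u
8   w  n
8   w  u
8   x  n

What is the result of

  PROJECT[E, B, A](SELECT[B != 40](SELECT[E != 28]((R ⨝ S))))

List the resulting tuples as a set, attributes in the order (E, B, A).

{(8, 23, w), (8, 23, x), (8, 31, w), (8, 31, x), (8, 6, w), (8, 6, x), (8, 7, w), (8, 7, x)}

Natural join on E: {(28, 7, a, c), (28, 7, c, r), (28, 7, u, n), (8, 23, w, n), (8, 23, w, u), (8, 23, x, n), (8, 31, w, n), (8, 31, w, u), (8, 31, x, n), (8, 40, w, n), (8, 40, w, u), (8, 40, x, n), (8, 6, w, n), (8, 6, w, u), (8, 6, x, n), (8, 7, w, n), (8, 7, w, u), (8, 7, x, n)}
σ[E != 28]: keep tuples satisfying E != 28 → {(8, 23, w, n), (8, 23, w, u), (8, 23, x, n), (8, 31, w, n), (8, 31, w, u), (8, 31, x, n), (8, 40, w, n), (8, 40, w, u), (8, 40, x, n), (8, 6, w, n), (8, 6, w, u), (8, 6, x, n), (8, 7, w, n), (8, 7, w, u), (8, 7, x, n)}
σ[B != 40]: keep tuples satisfying B != 40 → {(8, 23, w, n), (8, 23, w, u), (8, 23, x, n), (8, 31, w, n), (8, 31, w, u), (8, 31, x, n), (8, 6, w, n), (8, 6, w, u), (8, 6, x, n), (8, 7, w, n), (8, 7, w, u), (8, 7, x, n)}
Projecting to E, B, A (4 duplicate(s) eliminated): {(8, 23, w), (8, 23, x), (8, 31, w), (8, 31, x), (8, 6, w), (8, 6, x), (8, 7, w), (8, 7, x)}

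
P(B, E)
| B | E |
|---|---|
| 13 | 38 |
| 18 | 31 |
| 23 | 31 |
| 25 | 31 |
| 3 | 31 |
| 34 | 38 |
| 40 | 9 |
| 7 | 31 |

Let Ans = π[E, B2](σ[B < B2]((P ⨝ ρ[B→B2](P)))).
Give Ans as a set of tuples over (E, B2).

ρ[B→B2]: schema becomes (B2, E); tuples unchanged.
Joining P and ρ[B→B2](P) on E yields {(13, 38, 13), (13, 38, 34), (18, 31, 18), (18, 31, 23), (18, 31, 25), (18, 31, 3), (18, 31, 7), (23, 31, 18), (23, 31, 23), (23, 31, 25), (23, 31, 3), (23, 31, 7), (25, 31, 18), (25, 31, 23), (25, 31, 25), (25, 31, 3), (25, 31, 7), (3, 31, 18), (3, 31, 23), (3, 31, 25), (3, 31, 3), (3, 31, 7), (34, 38, 13), (34, 38, 34), (40, 9, 40), (7, 31, 18), (7, 31, 23), (7, 31, 25), (7, 31, 3), (7, 31, 7)}.
σ[B < B2]: keep tuples satisfying B < B2 → {(13, 38, 34), (18, 31, 23), (18, 31, 25), (23, 31, 25), (3, 31, 18), (3, 31, 23), (3, 31, 25), (3, 31, 7), (7, 31, 18), (7, 31, 23), (7, 31, 25)}
Keep only column(s) E, B2 (6 duplicate(s) eliminated): {(31, 18), (31, 23), (31, 25), (31, 7), (38, 34)}

{(31, 18), (31, 23), (31, 25), (31, 7), (38, 34)}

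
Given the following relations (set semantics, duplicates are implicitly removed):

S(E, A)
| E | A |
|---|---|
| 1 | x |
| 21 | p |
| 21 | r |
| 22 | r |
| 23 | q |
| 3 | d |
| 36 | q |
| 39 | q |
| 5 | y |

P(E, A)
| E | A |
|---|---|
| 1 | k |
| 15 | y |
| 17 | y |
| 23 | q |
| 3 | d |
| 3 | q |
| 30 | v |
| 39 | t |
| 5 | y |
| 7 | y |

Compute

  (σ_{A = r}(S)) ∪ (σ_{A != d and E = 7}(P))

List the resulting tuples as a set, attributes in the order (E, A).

Selection A = r: {(21, r), (22, r)}
Selection A != d and E = 7: {(7, y)}
Taking the union: {(21, r), (22, r), (7, y)}

{(21, r), (22, r), (7, y)}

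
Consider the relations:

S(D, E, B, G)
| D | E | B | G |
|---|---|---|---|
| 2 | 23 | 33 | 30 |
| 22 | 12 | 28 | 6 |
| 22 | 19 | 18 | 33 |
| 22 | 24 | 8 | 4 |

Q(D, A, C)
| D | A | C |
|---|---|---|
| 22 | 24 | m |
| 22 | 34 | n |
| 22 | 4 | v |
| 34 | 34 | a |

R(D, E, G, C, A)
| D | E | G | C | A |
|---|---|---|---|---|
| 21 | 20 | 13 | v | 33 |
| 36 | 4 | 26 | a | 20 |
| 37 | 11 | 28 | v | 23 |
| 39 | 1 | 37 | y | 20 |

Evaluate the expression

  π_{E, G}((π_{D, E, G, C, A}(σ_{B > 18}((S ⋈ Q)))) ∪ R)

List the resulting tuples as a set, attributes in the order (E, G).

{(1, 37), (11, 28), (12, 6), (20, 13), (4, 26)}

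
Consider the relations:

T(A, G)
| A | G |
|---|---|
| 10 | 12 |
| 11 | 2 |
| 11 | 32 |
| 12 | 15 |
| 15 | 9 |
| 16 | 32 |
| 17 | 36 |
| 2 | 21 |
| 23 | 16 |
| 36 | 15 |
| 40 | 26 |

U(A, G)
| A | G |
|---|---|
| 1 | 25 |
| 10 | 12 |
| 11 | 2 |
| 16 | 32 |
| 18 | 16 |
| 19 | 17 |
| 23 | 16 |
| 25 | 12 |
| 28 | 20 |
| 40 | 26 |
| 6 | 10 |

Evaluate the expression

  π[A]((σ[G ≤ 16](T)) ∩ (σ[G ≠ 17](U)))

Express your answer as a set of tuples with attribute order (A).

{10, 11, 23}

σ[G ≤ 16]: keep tuples satisfying G ≤ 16 → {(10, 12), (11, 2), (12, 15), (15, 9), (23, 16), (36, 15)}
σ[G ≠ 17]: keep tuples satisfying G ≠ 17 → {(1, 25), (10, 12), (11, 2), (16, 32), (18, 16), (23, 16), (25, 12), (28, 20), (40, 26), (6, 10)}
Intersection: {(10, 12), (11, 2), (12, 15), (15, 9), (23, 16), (36, 15)} with {(1, 25), (10, 12), (11, 2), (16, 32), (18, 16), (23, 16), (25, 12), (28, 20), (40, 26), (6, 10)} → {(10, 12), (11, 2), (23, 16)}
Keep only column(s) A: {10, 11, 23}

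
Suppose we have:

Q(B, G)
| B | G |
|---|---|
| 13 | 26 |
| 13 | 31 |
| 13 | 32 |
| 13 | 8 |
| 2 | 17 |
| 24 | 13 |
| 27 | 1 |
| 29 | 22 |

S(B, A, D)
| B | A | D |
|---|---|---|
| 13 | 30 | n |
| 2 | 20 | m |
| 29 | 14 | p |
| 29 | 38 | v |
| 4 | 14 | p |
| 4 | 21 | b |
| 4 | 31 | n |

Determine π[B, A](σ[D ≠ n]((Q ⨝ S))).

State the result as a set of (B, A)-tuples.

Q ⋈ S (natural join on B): {(13, 26, 30, n), (13, 31, 30, n), (13, 32, 30, n), (13, 8, 30, n), (2, 17, 20, m), (29, 22, 14, p), (29, 22, 38, v)}
Selection D ≠ n: {(2, 17, 20, m), (29, 22, 14, p), (29, 22, 38, v)}
Keep only column(s) B, A: {(2, 20), (29, 14), (29, 38)}

{(2, 20), (29, 14), (29, 38)}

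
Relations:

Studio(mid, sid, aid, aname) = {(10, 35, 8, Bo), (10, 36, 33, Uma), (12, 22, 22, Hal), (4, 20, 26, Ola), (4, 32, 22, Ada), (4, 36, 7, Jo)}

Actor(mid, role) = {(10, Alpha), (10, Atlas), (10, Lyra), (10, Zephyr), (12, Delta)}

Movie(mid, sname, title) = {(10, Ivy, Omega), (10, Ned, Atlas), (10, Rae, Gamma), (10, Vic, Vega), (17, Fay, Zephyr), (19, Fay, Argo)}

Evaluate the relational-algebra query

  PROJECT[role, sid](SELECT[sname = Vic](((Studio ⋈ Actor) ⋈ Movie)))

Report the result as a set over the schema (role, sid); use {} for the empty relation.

Natural join on mid: {(10, 35, 8, Bo, Alpha), (10, 35, 8, Bo, Atlas), (10, 35, 8, Bo, Lyra), (10, 35, 8, Bo, Zephyr), (10, 36, 33, Uma, Alpha), (10, 36, 33, Uma, Atlas), (10, 36, 33, Uma, Lyra), (10, 36, 33, Uma, Zephyr), (12, 22, 22, Hal, Delta)}
Natural join on mid: {(10, 35, 8, Bo, Alpha, Ivy, Omega), (10, 35, 8, Bo, Alpha, Ned, Atlas), (10, 35, 8, Bo, Alpha, Rae, Gamma), (10, 35, 8, Bo, Alpha, Vic, Vega), (10, 35, 8, Bo, Atlas, Ivy, Omega), (10, 35, 8, Bo, Atlas, Ned, Atlas), (10, 35, 8, Bo, Atlas, Rae, Gamma), (10, 35, 8, Bo, Atlas, Vic, Vega), (10, 35, 8, Bo, Lyra, Ivy, Omega), (10, 35, 8, Bo, Lyra, Ned, Atlas), (10, 35, 8, Bo, Lyra, Rae, Gamma), (10, 35, 8, Bo, Lyra, Vic, Vega), (10, 35, 8, Bo, Zephyr, Ivy, Omega), (10, 35, 8, Bo, Zephyr, Ned, Atlas), (10, 35, 8, Bo, Zephyr, Rae, Gamma), (10, 35, 8, Bo, Zephyr, Vic, Vega), (10, 36, 33, Uma, Alpha, Ivy, Omega), (10, 36, 33, Uma, Alpha, Ned, Atlas), (10, 36, 33, Uma, Alpha, Rae, Gamma), (10, 36, 33, Uma, Alpha, Vic, Vega), (10, 36, 33, Uma, Atlas, Ivy, Omega), (10, 36, 33, Uma, Atlas, Ned, Atlas), (10, 36, 33, Uma, Atlas, Rae, Gamma), (10, 36, 33, Uma, Atlas, Vic, Vega), (10, 36, 33, Uma, Lyra, Ivy, Omega), (10, 36, 33, Uma, Lyra, Ned, Atlas), (10, 36, 33, Uma, Lyra, Rae, Gamma), (10, 36, 33, Uma, Lyra, Vic, Vega), (10, 36, 33, Uma, Zephyr, Ivy, Omega), (10, 36, 33, Uma, Zephyr, Ned, Atlas), (10, 36, 33, Uma, Zephyr, Rae, Gamma), (10, 36, 33, Uma, Zephyr, Vic, Vega)}
σ[sname = Vic]: keep tuples satisfying sname = Vic → {(10, 35, 8, Bo, Alpha, Vic, Vega), (10, 35, 8, Bo, Atlas, Vic, Vega), (10, 35, 8, Bo, Lyra, Vic, Vega), (10, 35, 8, Bo, Zephyr, Vic, Vega), (10, 36, 33, Uma, Alpha, Vic, Vega), (10, 36, 33, Uma, Atlas, Vic, Vega), (10, 36, 33, Uma, Lyra, Vic, Vega), (10, 36, 33, Uma, Zephyr, Vic, Vega)}
π[role, sid]: project onto (role, sid) → {(Alpha, 35), (Alpha, 36), (Atlas, 35), (Atlas, 36), (Lyra, 35), (Lyra, 36), (Zephyr, 35), (Zephyr, 36)}

{(Alpha, 35), (Alpha, 36), (Atlas, 35), (Atlas, 36), (Lyra, 35), (Lyra, 36), (Zephyr, 35), (Zephyr, 36)}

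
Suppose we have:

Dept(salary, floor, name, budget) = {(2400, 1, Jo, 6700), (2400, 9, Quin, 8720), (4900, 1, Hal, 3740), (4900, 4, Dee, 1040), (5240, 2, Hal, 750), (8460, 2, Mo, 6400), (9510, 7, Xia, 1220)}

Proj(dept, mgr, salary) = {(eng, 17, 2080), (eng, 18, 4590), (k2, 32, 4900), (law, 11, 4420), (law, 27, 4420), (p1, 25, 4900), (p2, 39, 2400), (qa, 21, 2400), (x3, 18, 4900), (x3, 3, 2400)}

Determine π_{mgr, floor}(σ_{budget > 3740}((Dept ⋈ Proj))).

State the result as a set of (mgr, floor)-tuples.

Joining Dept and Proj on salary yields {(2400, 1, Jo, 6700, p2, 39), (2400, 1, Jo, 6700, qa, 21), (2400, 1, Jo, 6700, x3, 3), (2400, 9, Quin, 8720, p2, 39), (2400, 9, Quin, 8720, qa, 21), (2400, 9, Quin, 8720, x3, 3), (4900, 1, Hal, 3740, k2, 32), (4900, 1, Hal, 3740, p1, 25), (4900, 1, Hal, 3740, x3, 18), (4900, 4, Dee, 1040, k2, 32), (4900, 4, Dee, 1040, p1, 25), (4900, 4, Dee, 1040, x3, 18)}.
σ[budget > 3740]: keep tuples satisfying budget > 3740 → {(2400, 1, Jo, 6700, p2, 39), (2400, 1, Jo, 6700, qa, 21), (2400, 1, Jo, 6700, x3, 3), (2400, 9, Quin, 8720, p2, 39), (2400, 9, Quin, 8720, qa, 21), (2400, 9, Quin, 8720, x3, 3)}
π_{mgr, floor} gives {(21, 1), (21, 9), (3, 1), (3, 9), (39, 1), (39, 9)}.

{(21, 1), (21, 9), (3, 1), (3, 9), (39, 1), (39, 9)}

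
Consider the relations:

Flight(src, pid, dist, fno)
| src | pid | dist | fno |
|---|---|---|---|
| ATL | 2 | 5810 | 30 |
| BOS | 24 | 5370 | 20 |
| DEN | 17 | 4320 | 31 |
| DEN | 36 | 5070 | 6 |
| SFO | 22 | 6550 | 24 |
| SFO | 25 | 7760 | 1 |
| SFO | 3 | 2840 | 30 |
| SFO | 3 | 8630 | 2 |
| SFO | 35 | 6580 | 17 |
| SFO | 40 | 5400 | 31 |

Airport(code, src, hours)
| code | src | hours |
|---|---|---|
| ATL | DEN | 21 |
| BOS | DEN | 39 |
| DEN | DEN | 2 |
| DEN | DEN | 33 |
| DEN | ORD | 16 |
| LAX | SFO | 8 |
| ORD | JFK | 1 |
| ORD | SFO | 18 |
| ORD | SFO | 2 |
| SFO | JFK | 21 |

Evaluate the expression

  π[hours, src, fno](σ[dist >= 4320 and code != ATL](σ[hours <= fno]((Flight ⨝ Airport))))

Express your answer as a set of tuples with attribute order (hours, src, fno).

Joining Flight and Airport on src yields {(DEN, 17, 4320, 31, ATL, 21), (DEN, 17, 4320, 31, BOS, 39), (DEN, 17, 4320, 31, DEN, 2), (DEN, 17, 4320, 31, DEN, 33), (DEN, 36, 5070, 6, ATL, 21), (DEN, 36, 5070, 6, BOS, 39), (DEN, 36, 5070, 6, DEN, 2), (DEN, 36, 5070, 6, DEN, 33), (SFO, 22, 6550, 24, LAX, 8), (SFO, 22, 6550, 24, ORD, 18), (SFO, 22, 6550, 24, ORD, 2), (SFO, 25, 7760, 1, LAX, 8), (SFO, 25, 7760, 1, ORD, 18), (SFO, 25, 7760, 1, ORD, 2), (SFO, 3, 2840, 30, LAX, 8), (SFO, 3, 2840, 30, ORD, 18), (SFO, 3, 2840, 30, ORD, 2), (SFO, 3, 8630, 2, LAX, 8), (SFO, 3, 8630, 2, ORD, 18), (SFO, 3, 8630, 2, ORD, 2), (SFO, 35, 6580, 17, LAX, 8), (SFO, 35, 6580, 17, ORD, 18), (SFO, 35, 6580, 17, ORD, 2), (SFO, 40, 5400, 31, LAX, 8), (SFO, 40, 5400, 31, ORD, 18), (SFO, 40, 5400, 31, ORD, 2)}.
σ[hours <= fno]: keep tuples satisfying hours <= fno → {(DEN, 17, 4320, 31, ATL, 21), (DEN, 17, 4320, 31, DEN, 2), (DEN, 36, 5070, 6, DEN, 2), (SFO, 22, 6550, 24, LAX, 8), (SFO, 22, 6550, 24, ORD, 18), (SFO, 22, 6550, 24, ORD, 2), (SFO, 3, 2840, 30, LAX, 8), (SFO, 3, 2840, 30, ORD, 18), (SFO, 3, 2840, 30, ORD, 2), (SFO, 3, 8630, 2, ORD, 2), (SFO, 35, 6580, 17, LAX, 8), (SFO, 35, 6580, 17, ORD, 2), (SFO, 40, 5400, 31, LAX, 8), (SFO, 40, 5400, 31, ORD, 18), (SFO, 40, 5400, 31, ORD, 2)}
σ[dist >= 4320 and code != ATL]: keep tuples satisfying dist >= 4320 and code != ATL → {(DEN, 17, 4320, 31, DEN, 2), (DEN, 36, 5070, 6, DEN, 2), (SFO, 22, 6550, 24, LAX, 8), (SFO, 22, 6550, 24, ORD, 18), (SFO, 22, 6550, 24, ORD, 2), (SFO, 3, 8630, 2, ORD, 2), (SFO, 35, 6580, 17, LAX, 8), (SFO, 35, 6580, 17, ORD, 2), (SFO, 40, 5400, 31, LAX, 8), (SFO, 40, 5400, 31, ORD, 18), (SFO, 40, 5400, 31, ORD, 2)}
π_{hours, src, fno} gives {(18, SFO, 24), (18, SFO, 31), (2, DEN, 31), (2, DEN, 6), (2, SFO, 17), (2, SFO, 2), (2, SFO, 24), (2, SFO, 31), (8, SFO, 17), (8, SFO, 24), (8, SFO, 31)}.

{(18, SFO, 24), (18, SFO, 31), (2, DEN, 31), (2, DEN, 6), (2, SFO, 17), (2, SFO, 2), (2, SFO, 24), (2, SFO, 31), (8, SFO, 17), (8, SFO, 24), (8, SFO, 31)}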